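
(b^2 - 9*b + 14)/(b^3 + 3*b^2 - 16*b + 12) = (b - 7)/(b^2 + 5*b - 6)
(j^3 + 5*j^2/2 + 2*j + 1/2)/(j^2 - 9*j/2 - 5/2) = (j^2 + 2*j + 1)/(j - 5)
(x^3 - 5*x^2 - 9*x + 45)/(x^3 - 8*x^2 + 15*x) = (x + 3)/x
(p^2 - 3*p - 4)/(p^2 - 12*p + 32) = (p + 1)/(p - 8)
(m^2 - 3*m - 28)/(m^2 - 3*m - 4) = (-m^2 + 3*m + 28)/(-m^2 + 3*m + 4)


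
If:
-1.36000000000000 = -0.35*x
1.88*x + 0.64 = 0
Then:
No Solution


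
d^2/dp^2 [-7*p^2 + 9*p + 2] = -14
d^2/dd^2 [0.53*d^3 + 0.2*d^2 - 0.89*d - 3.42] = 3.18*d + 0.4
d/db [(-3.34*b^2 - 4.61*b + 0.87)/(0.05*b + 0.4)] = (-0.167*b^2 - 2.672*b - 1.8875)/(0.0025*b^2 + 0.04*b + 0.16)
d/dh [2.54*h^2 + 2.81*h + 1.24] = 5.08*h + 2.81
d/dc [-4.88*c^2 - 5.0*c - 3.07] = -9.76*c - 5.0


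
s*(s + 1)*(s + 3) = s^3 + 4*s^2 + 3*s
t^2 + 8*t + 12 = (t + 2)*(t + 6)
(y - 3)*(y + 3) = y^2 - 9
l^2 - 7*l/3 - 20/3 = (l - 4)*(l + 5/3)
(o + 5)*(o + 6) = o^2 + 11*o + 30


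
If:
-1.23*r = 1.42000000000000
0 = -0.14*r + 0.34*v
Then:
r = -1.15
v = -0.48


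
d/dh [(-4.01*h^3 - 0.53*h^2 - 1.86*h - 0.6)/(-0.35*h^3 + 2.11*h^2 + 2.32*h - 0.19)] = (8.88178419700125e-16*h^5 - 8.6466*h^4 - 19.9084*h^3 + 4.3507*h^2 + 2.7334*h + 1.7454)/(0.1225*h^6 - 1.477*h^5 + 2.8281*h^4 + 9.9234*h^3 + 4.5806*h^2 - 0.8816*h + 0.0361)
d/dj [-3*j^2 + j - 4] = 1 - 6*j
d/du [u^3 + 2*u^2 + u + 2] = 3*u^2 + 4*u + 1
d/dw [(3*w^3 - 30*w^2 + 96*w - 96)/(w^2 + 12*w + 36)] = 3*(w^3 + 18*w^2 - 152*w + 256)/(w^3 + 18*w^2 + 108*w + 216)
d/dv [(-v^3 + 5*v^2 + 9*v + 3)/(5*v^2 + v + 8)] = (-5*v^4 - 2*v^3 - 64*v^2 + 50*v + 69)/(25*v^4 + 10*v^3 + 81*v^2 + 16*v + 64)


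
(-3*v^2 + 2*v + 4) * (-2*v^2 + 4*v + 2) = 6*v^4 - 16*v^3 - 6*v^2 + 20*v + 8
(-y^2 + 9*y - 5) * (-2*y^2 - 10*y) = 2*y^4 - 8*y^3 - 80*y^2 + 50*y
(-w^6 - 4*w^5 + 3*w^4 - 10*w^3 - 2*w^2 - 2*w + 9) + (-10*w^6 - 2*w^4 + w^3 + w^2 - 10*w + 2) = -11*w^6 - 4*w^5 + w^4 - 9*w^3 - w^2 - 12*w + 11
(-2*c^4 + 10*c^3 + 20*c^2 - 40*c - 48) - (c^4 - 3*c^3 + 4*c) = -3*c^4 + 13*c^3 + 20*c^2 - 44*c - 48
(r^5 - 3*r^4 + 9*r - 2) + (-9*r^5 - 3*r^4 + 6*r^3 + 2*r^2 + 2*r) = -8*r^5 - 6*r^4 + 6*r^3 + 2*r^2 + 11*r - 2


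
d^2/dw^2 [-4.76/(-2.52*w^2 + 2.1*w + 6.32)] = (60.455808*w^2 - 50.37984*w - 4.76*(5.04*w - 2.1)*(10.08*w - 4.2) - 151.619328)/(-2.52*w^2 + 2.1*w + 6.32)^3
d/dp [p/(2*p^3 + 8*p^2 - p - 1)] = (2*p^3 + 8*p^2 - p*(6*p^2 + 16*p - 1) - p - 1)/(2*p^3 + 8*p^2 - p - 1)^2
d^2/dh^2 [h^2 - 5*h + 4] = 2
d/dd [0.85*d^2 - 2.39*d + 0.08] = 1.7*d - 2.39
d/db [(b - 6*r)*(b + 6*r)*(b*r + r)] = r*(3*b^2 + 2*b - 36*r^2)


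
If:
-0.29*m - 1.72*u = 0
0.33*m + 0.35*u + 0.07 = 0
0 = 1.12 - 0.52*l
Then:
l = 2.15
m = -0.26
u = 0.04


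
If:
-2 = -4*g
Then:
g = 1/2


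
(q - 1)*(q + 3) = q^2 + 2*q - 3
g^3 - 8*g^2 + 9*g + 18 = (g - 6)*(g - 3)*(g + 1)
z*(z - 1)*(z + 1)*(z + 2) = z^4 + 2*z^3 - z^2 - 2*z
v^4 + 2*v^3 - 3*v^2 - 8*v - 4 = (v - 2)*(v + 1)^2*(v + 2)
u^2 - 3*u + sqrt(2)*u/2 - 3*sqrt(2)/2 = (u - 3)*(u + sqrt(2)/2)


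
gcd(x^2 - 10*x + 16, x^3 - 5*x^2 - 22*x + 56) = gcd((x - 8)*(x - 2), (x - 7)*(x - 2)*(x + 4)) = x - 2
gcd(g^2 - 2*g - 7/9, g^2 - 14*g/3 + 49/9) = g - 7/3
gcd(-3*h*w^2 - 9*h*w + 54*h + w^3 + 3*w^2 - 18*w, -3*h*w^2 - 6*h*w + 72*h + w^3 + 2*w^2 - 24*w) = -3*h*w - 18*h + w^2 + 6*w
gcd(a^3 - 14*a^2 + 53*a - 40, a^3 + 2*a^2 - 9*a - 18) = 1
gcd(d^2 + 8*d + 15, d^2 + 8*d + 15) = d^2 + 8*d + 15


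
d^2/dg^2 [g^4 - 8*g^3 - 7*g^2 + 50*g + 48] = 12*g^2 - 48*g - 14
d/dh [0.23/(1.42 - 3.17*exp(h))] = 0.7291*exp(h)/(3.17*exp(h) - 1.42)^2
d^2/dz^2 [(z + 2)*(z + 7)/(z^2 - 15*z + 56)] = 12*(4*z^3 - 21*z^2 - 357*z + 2177)/(z^6 - 45*z^5 + 843*z^4 - 8415*z^3 + 47208*z^2 - 141120*z + 175616)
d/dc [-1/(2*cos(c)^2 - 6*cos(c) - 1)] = 2*(3 - 2*cos(c))*sin(c)/(6*cos(c) - cos(2*c))^2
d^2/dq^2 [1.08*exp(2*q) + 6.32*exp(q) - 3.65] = (4.32*exp(q) + 6.32)*exp(q)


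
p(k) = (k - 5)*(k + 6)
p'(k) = 2*k + 1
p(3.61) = -13.36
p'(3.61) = 8.22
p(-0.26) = -30.19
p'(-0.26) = 0.48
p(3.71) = -12.53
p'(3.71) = 8.42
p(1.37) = -26.75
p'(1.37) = 3.74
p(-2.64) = -25.67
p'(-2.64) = -4.28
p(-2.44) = -26.49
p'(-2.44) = -3.88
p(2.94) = -18.42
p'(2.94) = 6.88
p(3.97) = -10.27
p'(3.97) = 8.94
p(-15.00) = 180.00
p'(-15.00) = -29.00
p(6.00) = 12.00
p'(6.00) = 13.00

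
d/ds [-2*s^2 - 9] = -4*s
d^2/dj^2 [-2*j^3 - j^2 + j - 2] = -12*j - 2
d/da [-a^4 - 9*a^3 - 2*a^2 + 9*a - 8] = -4*a^3 - 27*a^2 - 4*a + 9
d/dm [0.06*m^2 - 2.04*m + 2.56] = 0.12*m - 2.04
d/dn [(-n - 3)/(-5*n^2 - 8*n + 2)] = (5*n^2 + 8*n - 2*(n + 3)*(5*n + 4) - 2)/(5*n^2 + 8*n - 2)^2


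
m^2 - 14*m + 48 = (m - 8)*(m - 6)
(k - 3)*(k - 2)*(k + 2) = k^3 - 3*k^2 - 4*k + 12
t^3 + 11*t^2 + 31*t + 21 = (t + 1)*(t + 3)*(t + 7)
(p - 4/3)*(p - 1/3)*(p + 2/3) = p^3 - p^2 - 2*p/3 + 8/27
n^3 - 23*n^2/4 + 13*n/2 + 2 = (n - 4)*(n - 2)*(n + 1/4)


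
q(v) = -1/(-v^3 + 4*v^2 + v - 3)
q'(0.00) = 0.11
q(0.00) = 0.33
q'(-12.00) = 0.00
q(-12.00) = 0.00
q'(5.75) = -0.02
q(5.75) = 0.02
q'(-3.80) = -0.01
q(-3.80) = -0.01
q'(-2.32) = -0.04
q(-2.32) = -0.03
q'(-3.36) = -0.01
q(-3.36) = -0.01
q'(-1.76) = -0.13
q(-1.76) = -0.08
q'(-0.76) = -6.67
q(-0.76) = 0.99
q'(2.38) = 0.04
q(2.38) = -0.12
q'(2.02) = 0.10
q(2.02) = -0.14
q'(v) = -(3*v^2 - 8*v - 1)/(-v^3 + 4*v^2 + v - 3)^2 = (-3*v^2 + 8*v + 1)/(v^3 - 4*v^2 - v + 3)^2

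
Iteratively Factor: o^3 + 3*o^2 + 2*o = (o)*(o^2 + 3*o + 2) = o*(o + 1)*(o + 2)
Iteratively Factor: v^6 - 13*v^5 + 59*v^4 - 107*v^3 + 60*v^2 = (v)*(v^5 - 13*v^4 + 59*v^3 - 107*v^2 + 60*v) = v*(v - 1)*(v^4 - 12*v^3 + 47*v^2 - 60*v) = v*(v - 4)*(v - 1)*(v^3 - 8*v^2 + 15*v) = v^2*(v - 4)*(v - 1)*(v^2 - 8*v + 15) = v^2*(v - 5)*(v - 4)*(v - 1)*(v - 3)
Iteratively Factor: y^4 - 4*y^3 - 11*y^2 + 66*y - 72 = (y - 3)*(y^3 - y^2 - 14*y + 24) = (y - 3)*(y + 4)*(y^2 - 5*y + 6) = (y - 3)^2*(y + 4)*(y - 2)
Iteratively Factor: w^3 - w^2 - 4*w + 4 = (w - 2)*(w^2 + w - 2) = (w - 2)*(w - 1)*(w + 2)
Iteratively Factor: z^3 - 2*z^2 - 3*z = (z - 3)*(z^2 + z) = (z - 3)*(z + 1)*(z)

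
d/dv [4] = 0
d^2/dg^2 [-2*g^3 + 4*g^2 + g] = 8 - 12*g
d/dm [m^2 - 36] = 2*m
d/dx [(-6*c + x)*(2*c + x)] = -4*c + 2*x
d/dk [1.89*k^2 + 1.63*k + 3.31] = 3.78*k + 1.63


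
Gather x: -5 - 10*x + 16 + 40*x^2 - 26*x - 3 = 40*x^2 - 36*x + 8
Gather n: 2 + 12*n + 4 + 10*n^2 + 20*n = 10*n^2 + 32*n + 6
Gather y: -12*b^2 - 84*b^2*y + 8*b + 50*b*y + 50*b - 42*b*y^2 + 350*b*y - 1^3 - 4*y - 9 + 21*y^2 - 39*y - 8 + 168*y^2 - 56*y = -12*b^2 + 58*b + y^2*(189 - 42*b) + y*(-84*b^2 + 400*b - 99) - 18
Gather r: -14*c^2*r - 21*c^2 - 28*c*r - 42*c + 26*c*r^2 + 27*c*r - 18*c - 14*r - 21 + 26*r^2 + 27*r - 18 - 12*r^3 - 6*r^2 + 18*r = -21*c^2 - 60*c - 12*r^3 + r^2*(26*c + 20) + r*(-14*c^2 - c + 31) - 39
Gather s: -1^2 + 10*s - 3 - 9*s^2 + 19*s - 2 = -9*s^2 + 29*s - 6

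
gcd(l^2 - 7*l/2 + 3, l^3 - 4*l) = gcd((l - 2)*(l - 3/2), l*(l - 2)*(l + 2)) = l - 2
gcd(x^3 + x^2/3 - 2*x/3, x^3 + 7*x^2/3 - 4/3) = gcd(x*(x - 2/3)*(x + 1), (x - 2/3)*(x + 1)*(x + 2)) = x^2 + x/3 - 2/3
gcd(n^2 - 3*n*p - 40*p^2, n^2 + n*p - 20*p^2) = n + 5*p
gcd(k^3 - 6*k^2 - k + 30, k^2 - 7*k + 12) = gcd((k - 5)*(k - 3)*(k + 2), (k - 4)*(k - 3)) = k - 3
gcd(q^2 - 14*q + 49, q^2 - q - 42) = q - 7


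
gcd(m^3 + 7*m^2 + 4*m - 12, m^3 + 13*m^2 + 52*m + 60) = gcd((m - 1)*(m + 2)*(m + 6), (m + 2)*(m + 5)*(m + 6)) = m^2 + 8*m + 12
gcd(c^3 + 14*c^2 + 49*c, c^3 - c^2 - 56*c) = c^2 + 7*c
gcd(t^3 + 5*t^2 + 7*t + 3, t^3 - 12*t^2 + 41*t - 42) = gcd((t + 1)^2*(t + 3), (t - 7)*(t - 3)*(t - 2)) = 1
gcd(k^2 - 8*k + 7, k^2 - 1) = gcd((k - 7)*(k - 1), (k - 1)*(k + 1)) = k - 1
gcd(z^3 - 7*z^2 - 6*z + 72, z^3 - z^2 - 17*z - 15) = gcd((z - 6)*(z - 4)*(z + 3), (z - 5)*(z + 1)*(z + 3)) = z + 3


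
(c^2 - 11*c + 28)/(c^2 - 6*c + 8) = (c - 7)/(c - 2)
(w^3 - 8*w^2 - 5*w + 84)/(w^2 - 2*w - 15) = (w^2 - 11*w + 28)/(w - 5)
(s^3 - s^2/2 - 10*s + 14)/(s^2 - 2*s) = s + 3/2 - 7/s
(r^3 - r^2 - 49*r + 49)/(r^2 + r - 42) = (r^2 - 8*r + 7)/(r - 6)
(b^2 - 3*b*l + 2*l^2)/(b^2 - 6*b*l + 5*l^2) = (b - 2*l)/(b - 5*l)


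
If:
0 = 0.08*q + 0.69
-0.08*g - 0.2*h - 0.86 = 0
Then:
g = -2.5*h - 10.75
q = -8.62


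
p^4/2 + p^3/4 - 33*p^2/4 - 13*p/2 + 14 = (p/2 + 1)*(p - 4)*(p - 1)*(p + 7/2)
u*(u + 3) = u^2 + 3*u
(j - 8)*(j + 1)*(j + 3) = j^3 - 4*j^2 - 29*j - 24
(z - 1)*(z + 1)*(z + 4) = z^3 + 4*z^2 - z - 4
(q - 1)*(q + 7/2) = q^2 + 5*q/2 - 7/2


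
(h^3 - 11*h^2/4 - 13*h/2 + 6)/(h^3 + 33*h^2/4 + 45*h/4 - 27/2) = (h^2 - 2*h - 8)/(h^2 + 9*h + 18)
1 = 1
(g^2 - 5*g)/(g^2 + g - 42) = g*(g - 5)/(g^2 + g - 42)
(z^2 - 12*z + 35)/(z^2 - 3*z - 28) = (z - 5)/(z + 4)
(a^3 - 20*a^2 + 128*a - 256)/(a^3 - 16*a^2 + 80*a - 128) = (a - 8)/(a - 4)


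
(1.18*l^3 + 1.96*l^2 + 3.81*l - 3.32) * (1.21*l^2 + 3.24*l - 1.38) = 1.4278*l^5 + 6.1948*l^4 + 9.3321*l^3 + 5.6224*l^2 - 16.0146*l + 4.5816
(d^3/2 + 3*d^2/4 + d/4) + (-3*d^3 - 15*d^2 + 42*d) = -5*d^3/2 - 57*d^2/4 + 169*d/4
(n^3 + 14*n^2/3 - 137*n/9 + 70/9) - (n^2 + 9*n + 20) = n^3 + 11*n^2/3 - 218*n/9 - 110/9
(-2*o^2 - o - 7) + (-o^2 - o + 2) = -3*o^2 - 2*o - 5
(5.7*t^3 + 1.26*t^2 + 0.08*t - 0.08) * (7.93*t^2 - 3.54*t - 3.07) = 45.201*t^5 - 10.1862*t^4 - 21.325*t^3 - 4.7858*t^2 + 0.0376*t + 0.2456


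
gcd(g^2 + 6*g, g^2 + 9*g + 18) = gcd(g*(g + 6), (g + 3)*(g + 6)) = g + 6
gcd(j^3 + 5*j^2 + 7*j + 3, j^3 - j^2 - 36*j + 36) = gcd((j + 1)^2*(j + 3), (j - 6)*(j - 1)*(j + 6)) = 1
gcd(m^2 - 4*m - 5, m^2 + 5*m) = 1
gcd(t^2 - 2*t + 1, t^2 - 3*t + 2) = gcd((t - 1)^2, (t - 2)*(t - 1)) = t - 1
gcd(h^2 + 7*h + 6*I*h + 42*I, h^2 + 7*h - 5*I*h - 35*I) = h + 7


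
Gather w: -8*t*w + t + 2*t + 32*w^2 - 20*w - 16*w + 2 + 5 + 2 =3*t + 32*w^2 + w*(-8*t - 36) + 9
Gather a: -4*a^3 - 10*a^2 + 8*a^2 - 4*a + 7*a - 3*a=-4*a^3 - 2*a^2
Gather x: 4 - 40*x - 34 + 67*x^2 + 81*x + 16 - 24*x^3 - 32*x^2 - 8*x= -24*x^3 + 35*x^2 + 33*x - 14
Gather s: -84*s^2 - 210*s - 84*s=-84*s^2 - 294*s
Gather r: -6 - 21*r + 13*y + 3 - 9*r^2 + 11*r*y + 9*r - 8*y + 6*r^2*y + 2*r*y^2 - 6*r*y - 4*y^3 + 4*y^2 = r^2*(6*y - 9) + r*(2*y^2 + 5*y - 12) - 4*y^3 + 4*y^2 + 5*y - 3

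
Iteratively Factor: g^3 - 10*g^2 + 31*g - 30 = (g - 5)*(g^2 - 5*g + 6) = (g - 5)*(g - 3)*(g - 2)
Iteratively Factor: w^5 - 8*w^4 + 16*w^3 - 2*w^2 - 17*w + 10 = (w - 2)*(w^4 - 6*w^3 + 4*w^2 + 6*w - 5) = (w - 2)*(w - 1)*(w^3 - 5*w^2 - w + 5) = (w - 2)*(w - 1)*(w + 1)*(w^2 - 6*w + 5) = (w - 2)*(w - 1)^2*(w + 1)*(w - 5)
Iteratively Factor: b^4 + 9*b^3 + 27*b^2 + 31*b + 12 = (b + 4)*(b^3 + 5*b^2 + 7*b + 3) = (b + 3)*(b + 4)*(b^2 + 2*b + 1) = (b + 1)*(b + 3)*(b + 4)*(b + 1)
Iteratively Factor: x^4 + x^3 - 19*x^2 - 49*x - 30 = (x + 1)*(x^3 - 19*x - 30) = (x - 5)*(x + 1)*(x^2 + 5*x + 6) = (x - 5)*(x + 1)*(x + 3)*(x + 2)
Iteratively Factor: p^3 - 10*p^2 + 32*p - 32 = (p - 4)*(p^2 - 6*p + 8) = (p - 4)^2*(p - 2)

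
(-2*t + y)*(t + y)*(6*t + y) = -12*t^3 - 8*t^2*y + 5*t*y^2 + y^3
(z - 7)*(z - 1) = z^2 - 8*z + 7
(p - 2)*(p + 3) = p^2 + p - 6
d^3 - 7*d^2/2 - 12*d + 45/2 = (d - 5)*(d - 3/2)*(d + 3)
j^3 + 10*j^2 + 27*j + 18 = (j + 1)*(j + 3)*(j + 6)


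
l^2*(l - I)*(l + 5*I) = l^4 + 4*I*l^3 + 5*l^2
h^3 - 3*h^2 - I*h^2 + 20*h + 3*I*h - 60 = (h - 3)*(h - 5*I)*(h + 4*I)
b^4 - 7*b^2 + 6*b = b*(b - 2)*(b - 1)*(b + 3)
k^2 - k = k*(k - 1)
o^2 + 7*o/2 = o*(o + 7/2)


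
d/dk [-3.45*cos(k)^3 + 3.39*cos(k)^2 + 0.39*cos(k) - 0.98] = (10.35*cos(k)^2 - 6.78*cos(k) - 0.39)*sin(k)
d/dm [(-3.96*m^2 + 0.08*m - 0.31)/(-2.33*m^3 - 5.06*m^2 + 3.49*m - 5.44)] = (-9.2268*m^4 + 0.372799999999998*m^3 - 15.5825*m^2 + 39.9476*m + 0.6467)/(5.4289*m^6 + 23.5796*m^5 + 9.3402*m^4 - 9.96839999999999*m^3 + 67.2329*m^2 - 37.9712*m + 29.5936)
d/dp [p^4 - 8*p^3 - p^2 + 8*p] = 4*p^3 - 24*p^2 - 2*p + 8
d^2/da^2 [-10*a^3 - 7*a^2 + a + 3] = -60*a - 14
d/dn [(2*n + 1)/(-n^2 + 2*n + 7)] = 2*(n^2 + n + 6)/(n^4 - 4*n^3 - 10*n^2 + 28*n + 49)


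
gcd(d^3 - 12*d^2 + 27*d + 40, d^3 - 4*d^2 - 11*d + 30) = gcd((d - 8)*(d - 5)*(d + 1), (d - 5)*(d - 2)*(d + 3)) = d - 5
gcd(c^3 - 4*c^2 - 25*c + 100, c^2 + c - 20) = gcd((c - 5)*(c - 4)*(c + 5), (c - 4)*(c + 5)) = c^2 + c - 20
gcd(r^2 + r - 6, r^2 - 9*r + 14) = r - 2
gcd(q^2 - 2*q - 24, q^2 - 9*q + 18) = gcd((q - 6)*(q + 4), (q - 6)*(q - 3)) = q - 6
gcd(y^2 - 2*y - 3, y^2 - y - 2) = y + 1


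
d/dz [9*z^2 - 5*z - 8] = 18*z - 5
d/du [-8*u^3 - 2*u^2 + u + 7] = -24*u^2 - 4*u + 1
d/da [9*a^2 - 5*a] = 18*a - 5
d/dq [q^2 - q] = 2*q - 1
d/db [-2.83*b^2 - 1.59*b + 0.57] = -5.66*b - 1.59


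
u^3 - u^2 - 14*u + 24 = (u - 3)*(u - 2)*(u + 4)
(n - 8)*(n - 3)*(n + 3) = n^3 - 8*n^2 - 9*n + 72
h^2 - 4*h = h*(h - 4)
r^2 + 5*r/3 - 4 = (r - 4/3)*(r + 3)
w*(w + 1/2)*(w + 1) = w^3 + 3*w^2/2 + w/2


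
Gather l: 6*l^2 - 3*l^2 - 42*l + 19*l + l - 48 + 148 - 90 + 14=3*l^2 - 22*l + 24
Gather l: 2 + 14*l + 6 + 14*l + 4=28*l + 12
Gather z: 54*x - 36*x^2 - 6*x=-36*x^2 + 48*x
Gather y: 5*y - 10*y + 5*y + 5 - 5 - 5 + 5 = 0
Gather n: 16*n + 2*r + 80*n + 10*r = 96*n + 12*r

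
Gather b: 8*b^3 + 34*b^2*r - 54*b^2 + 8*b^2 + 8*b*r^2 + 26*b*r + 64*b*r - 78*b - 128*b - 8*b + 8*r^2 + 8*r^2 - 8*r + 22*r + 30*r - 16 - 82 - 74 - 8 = 8*b^3 + b^2*(34*r - 46) + b*(8*r^2 + 90*r - 214) + 16*r^2 + 44*r - 180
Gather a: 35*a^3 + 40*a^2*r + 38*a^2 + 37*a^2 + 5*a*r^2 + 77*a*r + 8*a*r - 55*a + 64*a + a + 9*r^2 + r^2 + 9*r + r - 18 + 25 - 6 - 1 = 35*a^3 + a^2*(40*r + 75) + a*(5*r^2 + 85*r + 10) + 10*r^2 + 10*r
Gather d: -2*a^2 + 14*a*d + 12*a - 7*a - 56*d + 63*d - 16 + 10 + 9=-2*a^2 + 5*a + d*(14*a + 7) + 3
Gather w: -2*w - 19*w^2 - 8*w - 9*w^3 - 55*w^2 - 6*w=-9*w^3 - 74*w^2 - 16*w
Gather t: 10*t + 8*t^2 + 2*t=8*t^2 + 12*t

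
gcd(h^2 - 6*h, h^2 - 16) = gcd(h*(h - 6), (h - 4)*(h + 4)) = 1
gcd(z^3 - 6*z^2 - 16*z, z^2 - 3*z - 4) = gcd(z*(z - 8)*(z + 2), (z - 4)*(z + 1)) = 1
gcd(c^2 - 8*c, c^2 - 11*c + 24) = c - 8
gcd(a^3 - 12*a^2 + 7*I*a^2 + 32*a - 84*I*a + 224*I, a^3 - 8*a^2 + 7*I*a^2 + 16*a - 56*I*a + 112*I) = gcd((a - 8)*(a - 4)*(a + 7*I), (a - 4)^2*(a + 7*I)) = a^2 + a*(-4 + 7*I) - 28*I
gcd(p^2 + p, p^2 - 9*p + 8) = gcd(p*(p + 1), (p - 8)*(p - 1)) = 1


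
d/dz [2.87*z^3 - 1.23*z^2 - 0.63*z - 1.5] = 8.61*z^2 - 2.46*z - 0.63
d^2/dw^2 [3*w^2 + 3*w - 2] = 6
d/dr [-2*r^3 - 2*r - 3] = -6*r^2 - 2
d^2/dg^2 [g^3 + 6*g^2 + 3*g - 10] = 6*g + 12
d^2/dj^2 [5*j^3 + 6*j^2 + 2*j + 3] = 30*j + 12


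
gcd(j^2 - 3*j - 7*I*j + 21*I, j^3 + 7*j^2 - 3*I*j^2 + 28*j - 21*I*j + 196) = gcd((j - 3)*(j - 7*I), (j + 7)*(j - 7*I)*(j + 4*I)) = j - 7*I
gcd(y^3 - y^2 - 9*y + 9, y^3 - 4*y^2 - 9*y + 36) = y^2 - 9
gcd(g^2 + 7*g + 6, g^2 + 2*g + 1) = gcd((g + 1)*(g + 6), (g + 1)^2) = g + 1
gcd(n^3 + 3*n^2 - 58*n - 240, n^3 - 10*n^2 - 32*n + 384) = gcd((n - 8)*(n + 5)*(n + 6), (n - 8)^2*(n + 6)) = n^2 - 2*n - 48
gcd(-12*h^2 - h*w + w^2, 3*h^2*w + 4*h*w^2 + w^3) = 3*h + w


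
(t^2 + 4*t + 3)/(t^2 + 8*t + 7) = (t + 3)/(t + 7)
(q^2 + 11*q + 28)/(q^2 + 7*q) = (q + 4)/q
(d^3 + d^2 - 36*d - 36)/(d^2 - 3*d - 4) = (d^2 - 36)/(d - 4)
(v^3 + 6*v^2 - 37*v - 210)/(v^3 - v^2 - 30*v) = (v + 7)/v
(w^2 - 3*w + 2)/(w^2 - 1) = (w - 2)/(w + 1)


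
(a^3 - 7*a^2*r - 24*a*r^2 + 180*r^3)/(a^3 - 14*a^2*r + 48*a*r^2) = (-a^2 + a*r + 30*r^2)/(a*(-a + 8*r))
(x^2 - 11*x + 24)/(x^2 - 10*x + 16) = (x - 3)/(x - 2)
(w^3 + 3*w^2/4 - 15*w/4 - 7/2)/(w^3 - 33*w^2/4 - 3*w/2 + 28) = (w + 1)/(w - 8)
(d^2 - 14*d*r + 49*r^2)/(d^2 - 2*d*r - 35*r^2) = (d - 7*r)/(d + 5*r)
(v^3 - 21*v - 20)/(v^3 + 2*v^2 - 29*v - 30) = (v + 4)/(v + 6)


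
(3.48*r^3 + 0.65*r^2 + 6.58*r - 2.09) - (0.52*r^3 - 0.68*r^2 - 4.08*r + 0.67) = 2.96*r^3 + 1.33*r^2 + 10.66*r - 2.76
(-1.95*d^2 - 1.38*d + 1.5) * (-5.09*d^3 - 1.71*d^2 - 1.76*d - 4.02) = 9.9255*d^5 + 10.3587*d^4 - 1.8432*d^3 + 7.7028*d^2 + 2.9076*d - 6.03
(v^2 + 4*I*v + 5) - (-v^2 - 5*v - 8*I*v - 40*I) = 2*v^2 + 5*v + 12*I*v + 5 + 40*I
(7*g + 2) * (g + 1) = 7*g^2 + 9*g + 2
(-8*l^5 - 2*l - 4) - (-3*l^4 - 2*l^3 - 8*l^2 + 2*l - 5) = -8*l^5 + 3*l^4 + 2*l^3 + 8*l^2 - 4*l + 1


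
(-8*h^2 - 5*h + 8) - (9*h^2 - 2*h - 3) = -17*h^2 - 3*h + 11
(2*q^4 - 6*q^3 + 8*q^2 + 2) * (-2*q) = -4*q^5 + 12*q^4 - 16*q^3 - 4*q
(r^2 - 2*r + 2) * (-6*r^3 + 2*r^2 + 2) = -6*r^5 + 14*r^4 - 16*r^3 + 6*r^2 - 4*r + 4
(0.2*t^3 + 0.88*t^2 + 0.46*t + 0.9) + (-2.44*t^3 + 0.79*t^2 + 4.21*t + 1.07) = -2.24*t^3 + 1.67*t^2 + 4.67*t + 1.97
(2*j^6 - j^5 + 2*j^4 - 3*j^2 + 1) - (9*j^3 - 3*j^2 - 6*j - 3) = 2*j^6 - j^5 + 2*j^4 - 9*j^3 + 6*j + 4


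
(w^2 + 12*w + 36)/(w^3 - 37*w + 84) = (w^2 + 12*w + 36)/(w^3 - 37*w + 84)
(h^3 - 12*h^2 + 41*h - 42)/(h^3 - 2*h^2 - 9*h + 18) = (h - 7)/(h + 3)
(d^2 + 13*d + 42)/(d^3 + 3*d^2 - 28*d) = (d + 6)/(d*(d - 4))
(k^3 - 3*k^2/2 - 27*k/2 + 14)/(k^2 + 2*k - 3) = (k^2 - k/2 - 14)/(k + 3)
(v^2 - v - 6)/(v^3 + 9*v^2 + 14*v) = (v - 3)/(v*(v + 7))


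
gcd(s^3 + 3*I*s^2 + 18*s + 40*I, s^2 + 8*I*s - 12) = s + 2*I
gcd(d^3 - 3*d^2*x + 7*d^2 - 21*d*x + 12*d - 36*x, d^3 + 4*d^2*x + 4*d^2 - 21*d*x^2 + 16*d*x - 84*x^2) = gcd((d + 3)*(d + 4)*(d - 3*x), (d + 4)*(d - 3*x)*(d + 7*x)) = -d^2 + 3*d*x - 4*d + 12*x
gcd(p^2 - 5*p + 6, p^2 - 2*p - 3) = p - 3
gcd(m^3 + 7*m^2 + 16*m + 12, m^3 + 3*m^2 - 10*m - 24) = m + 2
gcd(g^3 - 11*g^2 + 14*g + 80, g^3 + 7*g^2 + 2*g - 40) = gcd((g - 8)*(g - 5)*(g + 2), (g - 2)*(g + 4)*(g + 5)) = 1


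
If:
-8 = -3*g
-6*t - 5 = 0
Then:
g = 8/3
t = -5/6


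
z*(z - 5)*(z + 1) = z^3 - 4*z^2 - 5*z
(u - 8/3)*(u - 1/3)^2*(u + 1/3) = u^4 - 3*u^3 + 7*u^2/9 + u/3 - 8/81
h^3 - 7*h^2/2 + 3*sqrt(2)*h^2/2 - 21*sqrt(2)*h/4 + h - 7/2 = (h - 7/2)*(h + sqrt(2)/2)*(h + sqrt(2))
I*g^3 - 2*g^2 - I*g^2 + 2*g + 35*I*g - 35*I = (g - 5*I)*(g + 7*I)*(I*g - I)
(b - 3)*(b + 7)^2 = b^3 + 11*b^2 + 7*b - 147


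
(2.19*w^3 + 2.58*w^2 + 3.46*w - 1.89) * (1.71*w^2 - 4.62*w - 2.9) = 3.7449*w^5 - 5.706*w^4 - 12.354*w^3 - 26.6991*w^2 - 1.3022*w + 5.481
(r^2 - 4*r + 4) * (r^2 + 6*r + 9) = r^4 + 2*r^3 - 11*r^2 - 12*r + 36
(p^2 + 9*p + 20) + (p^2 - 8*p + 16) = 2*p^2 + p + 36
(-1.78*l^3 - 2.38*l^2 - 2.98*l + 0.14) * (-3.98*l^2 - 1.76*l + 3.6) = 7.0844*l^5 + 12.6052*l^4 + 9.6412*l^3 - 3.8804*l^2 - 10.9744*l + 0.504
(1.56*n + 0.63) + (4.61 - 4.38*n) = 5.24 - 2.82*n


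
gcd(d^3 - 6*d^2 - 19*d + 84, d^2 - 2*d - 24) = d + 4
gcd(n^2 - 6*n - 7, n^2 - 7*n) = n - 7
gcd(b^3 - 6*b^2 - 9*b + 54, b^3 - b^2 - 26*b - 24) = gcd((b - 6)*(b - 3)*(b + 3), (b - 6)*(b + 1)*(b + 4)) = b - 6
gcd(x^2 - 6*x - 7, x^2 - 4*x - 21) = x - 7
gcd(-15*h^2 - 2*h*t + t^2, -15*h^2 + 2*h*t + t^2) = 1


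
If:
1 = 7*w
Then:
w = 1/7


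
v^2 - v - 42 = (v - 7)*(v + 6)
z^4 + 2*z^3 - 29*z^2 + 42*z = z*(z - 3)*(z - 2)*(z + 7)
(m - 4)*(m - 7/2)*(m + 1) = m^3 - 13*m^2/2 + 13*m/2 + 14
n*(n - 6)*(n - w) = n^3 - n^2*w - 6*n^2 + 6*n*w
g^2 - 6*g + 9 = (g - 3)^2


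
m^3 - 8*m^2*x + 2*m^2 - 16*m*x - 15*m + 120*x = (m - 3)*(m + 5)*(m - 8*x)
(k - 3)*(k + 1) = k^2 - 2*k - 3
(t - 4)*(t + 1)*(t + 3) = t^3 - 13*t - 12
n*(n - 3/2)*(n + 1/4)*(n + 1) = n^4 - n^3/4 - 13*n^2/8 - 3*n/8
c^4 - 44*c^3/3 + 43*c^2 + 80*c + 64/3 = (c - 8)^2*(c + 1/3)*(c + 1)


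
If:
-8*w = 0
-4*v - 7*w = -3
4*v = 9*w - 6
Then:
No Solution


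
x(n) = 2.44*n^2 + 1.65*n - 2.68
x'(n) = 4.88*n + 1.65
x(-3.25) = 17.73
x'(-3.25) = -14.21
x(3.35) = 30.23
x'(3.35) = 18.00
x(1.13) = 2.30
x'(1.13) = 7.16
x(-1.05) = -1.72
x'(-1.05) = -3.47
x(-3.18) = 16.75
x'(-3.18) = -13.87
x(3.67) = 36.24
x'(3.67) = 19.56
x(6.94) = 126.29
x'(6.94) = 35.52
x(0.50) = -1.24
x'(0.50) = 4.09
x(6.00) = 95.06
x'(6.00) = 30.93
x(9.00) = 209.81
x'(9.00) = 45.57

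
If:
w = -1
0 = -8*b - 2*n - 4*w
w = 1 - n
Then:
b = 0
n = 2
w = -1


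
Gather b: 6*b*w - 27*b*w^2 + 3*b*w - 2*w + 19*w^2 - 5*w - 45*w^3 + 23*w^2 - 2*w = b*(-27*w^2 + 9*w) - 45*w^3 + 42*w^2 - 9*w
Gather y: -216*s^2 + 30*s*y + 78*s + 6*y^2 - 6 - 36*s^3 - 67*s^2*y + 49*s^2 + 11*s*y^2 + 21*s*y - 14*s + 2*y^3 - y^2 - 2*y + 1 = -36*s^3 - 167*s^2 + 64*s + 2*y^3 + y^2*(11*s + 5) + y*(-67*s^2 + 51*s - 2) - 5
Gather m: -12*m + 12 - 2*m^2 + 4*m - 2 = -2*m^2 - 8*m + 10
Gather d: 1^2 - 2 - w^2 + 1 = -w^2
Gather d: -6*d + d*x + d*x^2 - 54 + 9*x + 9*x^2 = d*(x^2 + x - 6) + 9*x^2 + 9*x - 54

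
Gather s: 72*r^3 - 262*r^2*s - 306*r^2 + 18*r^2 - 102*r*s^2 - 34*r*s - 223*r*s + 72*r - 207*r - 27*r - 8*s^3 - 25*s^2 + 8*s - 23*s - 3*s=72*r^3 - 288*r^2 - 162*r - 8*s^3 + s^2*(-102*r - 25) + s*(-262*r^2 - 257*r - 18)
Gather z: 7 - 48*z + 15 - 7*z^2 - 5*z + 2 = -7*z^2 - 53*z + 24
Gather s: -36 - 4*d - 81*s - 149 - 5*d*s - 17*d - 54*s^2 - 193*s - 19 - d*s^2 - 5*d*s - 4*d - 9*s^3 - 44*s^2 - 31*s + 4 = -25*d - 9*s^3 + s^2*(-d - 98) + s*(-10*d - 305) - 200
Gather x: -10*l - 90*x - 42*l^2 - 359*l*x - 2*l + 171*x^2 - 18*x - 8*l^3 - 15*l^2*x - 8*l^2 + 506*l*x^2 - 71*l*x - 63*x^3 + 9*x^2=-8*l^3 - 50*l^2 - 12*l - 63*x^3 + x^2*(506*l + 180) + x*(-15*l^2 - 430*l - 108)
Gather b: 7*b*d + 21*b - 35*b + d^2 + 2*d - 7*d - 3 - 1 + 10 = b*(7*d - 14) + d^2 - 5*d + 6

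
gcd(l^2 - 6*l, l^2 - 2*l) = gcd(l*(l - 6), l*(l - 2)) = l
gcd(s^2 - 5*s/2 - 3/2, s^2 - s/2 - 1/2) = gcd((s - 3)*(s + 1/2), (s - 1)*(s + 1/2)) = s + 1/2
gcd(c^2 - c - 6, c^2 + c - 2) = c + 2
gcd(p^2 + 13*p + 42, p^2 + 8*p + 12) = p + 6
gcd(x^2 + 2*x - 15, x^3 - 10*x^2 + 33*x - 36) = x - 3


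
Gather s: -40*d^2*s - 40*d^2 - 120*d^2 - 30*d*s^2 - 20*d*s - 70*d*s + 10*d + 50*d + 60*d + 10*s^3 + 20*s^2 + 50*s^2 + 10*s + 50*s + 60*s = -160*d^2 + 120*d + 10*s^3 + s^2*(70 - 30*d) + s*(-40*d^2 - 90*d + 120)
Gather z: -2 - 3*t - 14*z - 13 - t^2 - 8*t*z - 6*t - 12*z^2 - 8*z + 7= -t^2 - 9*t - 12*z^2 + z*(-8*t - 22) - 8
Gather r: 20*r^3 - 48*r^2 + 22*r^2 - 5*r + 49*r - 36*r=20*r^3 - 26*r^2 + 8*r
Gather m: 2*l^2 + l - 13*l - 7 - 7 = 2*l^2 - 12*l - 14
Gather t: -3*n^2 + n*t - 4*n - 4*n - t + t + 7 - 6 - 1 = -3*n^2 + n*t - 8*n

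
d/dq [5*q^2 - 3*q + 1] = 10*q - 3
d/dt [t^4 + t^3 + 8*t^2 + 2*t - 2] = 4*t^3 + 3*t^2 + 16*t + 2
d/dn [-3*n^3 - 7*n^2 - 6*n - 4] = -9*n^2 - 14*n - 6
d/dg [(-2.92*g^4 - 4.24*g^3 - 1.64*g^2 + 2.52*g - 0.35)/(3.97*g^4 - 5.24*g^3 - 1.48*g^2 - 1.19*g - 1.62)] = (32.1336*g^6 + 21.6648*g^5 - 21.9072*g^4 + 60.9804*g^3 + 20.7856*g^2 + 4.2776*g - 4.4989)/(15.7609*g^8 - 41.6056*g^7 + 15.7064*g^6 + 6.0618*g^5 + 1.7988*g^4 + 20.5*g^3 + 6.2113*g^2 + 3.8556*g + 2.6244)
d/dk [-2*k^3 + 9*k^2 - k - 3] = -6*k^2 + 18*k - 1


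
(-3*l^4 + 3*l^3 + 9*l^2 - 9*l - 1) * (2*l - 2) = -6*l^5 + 12*l^4 + 12*l^3 - 36*l^2 + 16*l + 2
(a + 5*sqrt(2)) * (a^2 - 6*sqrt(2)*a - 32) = a^3 - sqrt(2)*a^2 - 92*a - 160*sqrt(2)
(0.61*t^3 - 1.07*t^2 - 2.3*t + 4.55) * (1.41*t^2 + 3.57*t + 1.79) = 0.8601*t^5 + 0.669*t^4 - 5.971*t^3 - 3.7108*t^2 + 12.1265*t + 8.1445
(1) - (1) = 0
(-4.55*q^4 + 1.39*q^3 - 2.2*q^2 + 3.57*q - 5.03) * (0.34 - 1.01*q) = 4.5955*q^5 - 2.9509*q^4 + 2.6946*q^3 - 4.3537*q^2 + 6.2941*q - 1.7102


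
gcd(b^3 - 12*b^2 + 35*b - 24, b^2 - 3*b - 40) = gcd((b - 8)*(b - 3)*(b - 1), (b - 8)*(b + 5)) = b - 8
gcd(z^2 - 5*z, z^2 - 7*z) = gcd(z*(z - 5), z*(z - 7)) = z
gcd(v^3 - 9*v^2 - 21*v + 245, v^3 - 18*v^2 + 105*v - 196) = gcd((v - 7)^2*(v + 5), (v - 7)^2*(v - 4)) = v^2 - 14*v + 49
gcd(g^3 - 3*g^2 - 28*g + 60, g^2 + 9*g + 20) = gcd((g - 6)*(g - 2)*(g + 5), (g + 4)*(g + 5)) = g + 5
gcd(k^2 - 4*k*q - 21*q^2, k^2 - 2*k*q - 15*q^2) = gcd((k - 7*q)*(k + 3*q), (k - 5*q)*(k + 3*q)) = k + 3*q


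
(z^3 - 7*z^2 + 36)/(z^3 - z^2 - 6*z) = (z - 6)/z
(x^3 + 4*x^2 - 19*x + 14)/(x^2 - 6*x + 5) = (x^2 + 5*x - 14)/(x - 5)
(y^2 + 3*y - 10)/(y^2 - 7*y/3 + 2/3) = 3*(y + 5)/(3*y - 1)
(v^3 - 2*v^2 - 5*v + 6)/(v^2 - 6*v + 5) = (v^2 - v - 6)/(v - 5)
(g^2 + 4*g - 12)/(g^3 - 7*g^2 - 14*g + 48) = (g + 6)/(g^2 - 5*g - 24)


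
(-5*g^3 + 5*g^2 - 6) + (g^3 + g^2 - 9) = -4*g^3 + 6*g^2 - 15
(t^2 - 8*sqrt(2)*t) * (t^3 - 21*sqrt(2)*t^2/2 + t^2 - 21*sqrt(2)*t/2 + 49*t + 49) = t^5 - 37*sqrt(2)*t^4/2 + t^4 - 37*sqrt(2)*t^3/2 + 217*t^3 - 392*sqrt(2)*t^2 + 217*t^2 - 392*sqrt(2)*t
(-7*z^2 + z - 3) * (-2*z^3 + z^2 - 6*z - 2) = 14*z^5 - 9*z^4 + 49*z^3 + 5*z^2 + 16*z + 6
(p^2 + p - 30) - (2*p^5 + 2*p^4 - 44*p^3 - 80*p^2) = -2*p^5 - 2*p^4 + 44*p^3 + 81*p^2 + p - 30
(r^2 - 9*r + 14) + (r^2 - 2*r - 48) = 2*r^2 - 11*r - 34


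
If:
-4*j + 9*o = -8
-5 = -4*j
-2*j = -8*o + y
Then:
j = 5/4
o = -1/3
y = -31/6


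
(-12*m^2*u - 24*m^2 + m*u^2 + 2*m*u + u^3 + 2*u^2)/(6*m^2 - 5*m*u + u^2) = (4*m*u + 8*m + u^2 + 2*u)/(-2*m + u)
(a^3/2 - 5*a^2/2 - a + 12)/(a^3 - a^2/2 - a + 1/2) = (a^3 - 5*a^2 - 2*a + 24)/(2*a^3 - a^2 - 2*a + 1)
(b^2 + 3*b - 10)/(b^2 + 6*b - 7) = (b^2 + 3*b - 10)/(b^2 + 6*b - 7)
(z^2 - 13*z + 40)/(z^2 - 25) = (z - 8)/(z + 5)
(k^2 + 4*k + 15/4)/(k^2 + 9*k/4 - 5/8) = 2*(2*k + 3)/(4*k - 1)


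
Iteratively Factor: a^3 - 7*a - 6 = (a + 2)*(a^2 - 2*a - 3) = (a + 1)*(a + 2)*(a - 3)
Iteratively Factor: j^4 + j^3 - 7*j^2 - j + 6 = (j + 3)*(j^3 - 2*j^2 - j + 2) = (j - 1)*(j + 3)*(j^2 - j - 2) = (j - 1)*(j + 1)*(j + 3)*(j - 2)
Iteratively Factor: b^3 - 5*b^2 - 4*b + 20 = (b - 5)*(b^2 - 4) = (b - 5)*(b - 2)*(b + 2)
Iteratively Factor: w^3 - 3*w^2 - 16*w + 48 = (w - 4)*(w^2 + w - 12) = (w - 4)*(w + 4)*(w - 3)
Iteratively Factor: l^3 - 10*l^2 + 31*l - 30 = (l - 2)*(l^2 - 8*l + 15) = (l - 5)*(l - 2)*(l - 3)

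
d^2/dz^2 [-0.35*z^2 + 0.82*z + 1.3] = -0.700000000000000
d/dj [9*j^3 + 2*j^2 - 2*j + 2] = 27*j^2 + 4*j - 2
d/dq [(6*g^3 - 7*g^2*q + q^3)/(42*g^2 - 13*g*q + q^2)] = ((13*g - 2*q)*(6*g^3 - 7*g^2*q + q^3) + (-7*g^2 + 3*q^2)*(42*g^2 - 13*g*q + q^2))/(42*g^2 - 13*g*q + q^2)^2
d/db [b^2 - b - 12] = 2*b - 1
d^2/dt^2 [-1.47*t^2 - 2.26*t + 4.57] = -2.94000000000000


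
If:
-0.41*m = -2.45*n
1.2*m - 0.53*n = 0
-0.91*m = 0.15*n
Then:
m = 0.00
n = 0.00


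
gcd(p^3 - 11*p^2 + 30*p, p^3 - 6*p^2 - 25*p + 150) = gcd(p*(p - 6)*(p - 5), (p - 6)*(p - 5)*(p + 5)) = p^2 - 11*p + 30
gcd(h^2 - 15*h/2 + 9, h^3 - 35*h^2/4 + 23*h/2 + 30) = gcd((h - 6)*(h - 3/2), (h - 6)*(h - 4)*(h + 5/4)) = h - 6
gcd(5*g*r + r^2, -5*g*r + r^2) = r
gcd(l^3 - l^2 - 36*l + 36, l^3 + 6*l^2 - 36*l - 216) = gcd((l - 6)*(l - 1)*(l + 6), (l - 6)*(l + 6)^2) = l^2 - 36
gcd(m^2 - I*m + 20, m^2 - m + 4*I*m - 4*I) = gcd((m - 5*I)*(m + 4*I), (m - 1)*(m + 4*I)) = m + 4*I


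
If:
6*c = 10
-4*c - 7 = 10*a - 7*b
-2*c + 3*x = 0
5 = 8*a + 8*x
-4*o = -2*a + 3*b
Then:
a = -35/72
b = 317/252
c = 5/3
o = -299/252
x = 10/9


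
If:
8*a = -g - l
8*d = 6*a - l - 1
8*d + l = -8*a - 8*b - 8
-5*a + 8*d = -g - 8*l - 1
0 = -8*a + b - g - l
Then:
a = -1/2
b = 0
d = -41/96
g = 55/12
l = -7/12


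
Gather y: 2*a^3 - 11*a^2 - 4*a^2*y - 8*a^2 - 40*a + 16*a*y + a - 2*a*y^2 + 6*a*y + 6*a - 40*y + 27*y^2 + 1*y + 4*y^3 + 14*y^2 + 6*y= 2*a^3 - 19*a^2 - 33*a + 4*y^3 + y^2*(41 - 2*a) + y*(-4*a^2 + 22*a - 33)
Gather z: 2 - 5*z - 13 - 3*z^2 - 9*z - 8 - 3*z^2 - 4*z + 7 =-6*z^2 - 18*z - 12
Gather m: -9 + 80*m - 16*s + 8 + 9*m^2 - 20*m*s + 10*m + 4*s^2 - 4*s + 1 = 9*m^2 + m*(90 - 20*s) + 4*s^2 - 20*s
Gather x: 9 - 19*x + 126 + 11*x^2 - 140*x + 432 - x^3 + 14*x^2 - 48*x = -x^3 + 25*x^2 - 207*x + 567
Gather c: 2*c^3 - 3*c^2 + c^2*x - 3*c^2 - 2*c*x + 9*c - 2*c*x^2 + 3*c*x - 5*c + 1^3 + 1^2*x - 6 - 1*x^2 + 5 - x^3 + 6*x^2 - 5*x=2*c^3 + c^2*(x - 6) + c*(-2*x^2 + x + 4) - x^3 + 5*x^2 - 4*x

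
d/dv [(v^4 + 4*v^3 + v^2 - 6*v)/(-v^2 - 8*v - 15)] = 2*(-v^3 - 8*v^2 - 5*v + 5)/(v^2 + 10*v + 25)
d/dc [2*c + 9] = 2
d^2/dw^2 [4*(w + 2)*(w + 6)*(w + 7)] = 24*w + 120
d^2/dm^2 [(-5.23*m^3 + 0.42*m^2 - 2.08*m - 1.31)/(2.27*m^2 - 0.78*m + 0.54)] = (-2.8421709430404e-14*m^5 - 13.490756*m^3 - 30.373554*m^2 + 20.064492*m + 0.11034)/(11.697083*m^6 - 12.057786*m^5 + 12.490902*m^4 - 6.211296*m^3 + 2.971404*m^2 - 0.682344*m + 0.157464)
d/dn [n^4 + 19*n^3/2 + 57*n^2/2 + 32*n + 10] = 4*n^3 + 57*n^2/2 + 57*n + 32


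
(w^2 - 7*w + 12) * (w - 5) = w^3 - 12*w^2 + 47*w - 60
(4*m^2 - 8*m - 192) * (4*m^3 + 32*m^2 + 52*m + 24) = 16*m^5 + 96*m^4 - 816*m^3 - 6464*m^2 - 10176*m - 4608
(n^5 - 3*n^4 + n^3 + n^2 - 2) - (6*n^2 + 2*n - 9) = n^5 - 3*n^4 + n^3 - 5*n^2 - 2*n + 7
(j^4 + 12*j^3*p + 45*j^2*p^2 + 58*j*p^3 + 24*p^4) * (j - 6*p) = j^5 + 6*j^4*p - 27*j^3*p^2 - 212*j^2*p^3 - 324*j*p^4 - 144*p^5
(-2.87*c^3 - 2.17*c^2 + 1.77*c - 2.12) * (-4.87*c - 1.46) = 13.9769*c^4 + 14.7581*c^3 - 5.4517*c^2 + 7.7402*c + 3.0952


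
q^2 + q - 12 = (q - 3)*(q + 4)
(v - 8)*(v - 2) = v^2 - 10*v + 16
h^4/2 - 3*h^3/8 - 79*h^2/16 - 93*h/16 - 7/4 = (h/2 + 1/4)*(h - 4)*(h + 1)*(h + 7/4)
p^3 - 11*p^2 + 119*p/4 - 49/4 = (p - 7)*(p - 7/2)*(p - 1/2)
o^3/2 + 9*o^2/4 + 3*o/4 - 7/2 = (o/2 + 1)*(o - 1)*(o + 7/2)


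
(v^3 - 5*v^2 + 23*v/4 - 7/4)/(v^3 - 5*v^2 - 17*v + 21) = (v^2 - 4*v + 7/4)/(v^2 - 4*v - 21)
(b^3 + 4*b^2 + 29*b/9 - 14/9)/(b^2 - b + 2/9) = (3*b^2 + 13*b + 14)/(3*b - 2)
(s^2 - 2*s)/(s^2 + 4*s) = (s - 2)/(s + 4)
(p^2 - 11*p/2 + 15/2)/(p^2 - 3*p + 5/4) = 2*(p - 3)/(2*p - 1)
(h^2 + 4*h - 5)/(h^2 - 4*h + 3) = (h + 5)/(h - 3)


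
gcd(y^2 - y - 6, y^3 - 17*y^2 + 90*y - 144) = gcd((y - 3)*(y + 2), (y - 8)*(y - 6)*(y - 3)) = y - 3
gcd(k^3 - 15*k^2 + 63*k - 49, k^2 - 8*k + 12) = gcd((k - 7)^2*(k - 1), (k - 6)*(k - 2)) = 1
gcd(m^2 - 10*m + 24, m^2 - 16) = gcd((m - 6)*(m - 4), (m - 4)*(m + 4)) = m - 4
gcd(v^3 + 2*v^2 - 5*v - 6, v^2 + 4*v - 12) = v - 2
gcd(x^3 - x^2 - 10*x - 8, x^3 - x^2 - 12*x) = x - 4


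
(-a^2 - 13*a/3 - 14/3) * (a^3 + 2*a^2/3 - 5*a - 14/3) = -a^5 - 5*a^4 - 23*a^3/9 + 209*a^2/9 + 392*a/9 + 196/9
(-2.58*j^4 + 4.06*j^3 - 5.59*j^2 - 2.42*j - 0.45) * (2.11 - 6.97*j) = 17.9826*j^5 - 33.742*j^4 + 47.5289*j^3 + 5.0725*j^2 - 1.9697*j - 0.9495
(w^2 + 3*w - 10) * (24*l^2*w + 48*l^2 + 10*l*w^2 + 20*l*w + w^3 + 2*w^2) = 24*l^2*w^3 + 120*l^2*w^2 - 96*l^2*w - 480*l^2 + 10*l*w^4 + 50*l*w^3 - 40*l*w^2 - 200*l*w + w^5 + 5*w^4 - 4*w^3 - 20*w^2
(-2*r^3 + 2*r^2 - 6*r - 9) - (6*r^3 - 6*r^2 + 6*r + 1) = -8*r^3 + 8*r^2 - 12*r - 10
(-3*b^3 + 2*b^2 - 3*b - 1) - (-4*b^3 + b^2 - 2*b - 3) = b^3 + b^2 - b + 2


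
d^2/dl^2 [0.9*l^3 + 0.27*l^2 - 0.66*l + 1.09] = 5.4*l + 0.54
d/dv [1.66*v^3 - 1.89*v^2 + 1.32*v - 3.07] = 4.98*v^2 - 3.78*v + 1.32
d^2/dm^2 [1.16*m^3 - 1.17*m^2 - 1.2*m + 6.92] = 6.96*m - 2.34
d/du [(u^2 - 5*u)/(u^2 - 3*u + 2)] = 2*(u^2 + 2*u - 5)/(u^4 - 6*u^3 + 13*u^2 - 12*u + 4)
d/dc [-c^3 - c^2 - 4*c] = -3*c^2 - 2*c - 4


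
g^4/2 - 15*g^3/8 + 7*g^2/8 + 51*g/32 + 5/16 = (g/2 + 1/4)*(g - 5/2)*(g - 2)*(g + 1/4)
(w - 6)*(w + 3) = w^2 - 3*w - 18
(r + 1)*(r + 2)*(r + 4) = r^3 + 7*r^2 + 14*r + 8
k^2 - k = k*(k - 1)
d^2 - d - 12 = (d - 4)*(d + 3)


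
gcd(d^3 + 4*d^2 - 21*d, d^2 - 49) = d + 7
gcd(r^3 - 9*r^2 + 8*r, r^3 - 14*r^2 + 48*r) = r^2 - 8*r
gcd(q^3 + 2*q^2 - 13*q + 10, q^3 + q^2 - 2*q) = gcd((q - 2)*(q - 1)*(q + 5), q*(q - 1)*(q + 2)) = q - 1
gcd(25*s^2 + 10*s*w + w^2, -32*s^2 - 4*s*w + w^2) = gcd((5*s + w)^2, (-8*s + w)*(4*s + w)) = 1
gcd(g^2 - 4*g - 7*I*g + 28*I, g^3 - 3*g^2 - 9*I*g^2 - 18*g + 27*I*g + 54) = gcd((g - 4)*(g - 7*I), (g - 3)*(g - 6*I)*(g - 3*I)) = 1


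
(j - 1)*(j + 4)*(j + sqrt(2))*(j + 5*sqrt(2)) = j^4 + 3*j^3 + 6*sqrt(2)*j^3 + 6*j^2 + 18*sqrt(2)*j^2 - 24*sqrt(2)*j + 30*j - 40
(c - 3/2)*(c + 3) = c^2 + 3*c/2 - 9/2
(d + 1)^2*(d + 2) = d^3 + 4*d^2 + 5*d + 2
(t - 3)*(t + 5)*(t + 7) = t^3 + 9*t^2 - t - 105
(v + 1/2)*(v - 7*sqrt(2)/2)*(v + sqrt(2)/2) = v^3 - 3*sqrt(2)*v^2 + v^2/2 - 7*v/2 - 3*sqrt(2)*v/2 - 7/4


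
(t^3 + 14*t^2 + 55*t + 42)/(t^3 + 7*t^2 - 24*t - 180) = (t^2 + 8*t + 7)/(t^2 + t - 30)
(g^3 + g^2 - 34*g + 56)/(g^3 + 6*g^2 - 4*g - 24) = (g^2 + 3*g - 28)/(g^2 + 8*g + 12)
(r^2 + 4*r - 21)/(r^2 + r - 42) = (r - 3)/(r - 6)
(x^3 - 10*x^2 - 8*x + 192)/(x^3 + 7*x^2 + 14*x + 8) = (x^2 - 14*x + 48)/(x^2 + 3*x + 2)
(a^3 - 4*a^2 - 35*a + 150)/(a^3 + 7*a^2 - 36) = (a^2 - 10*a + 25)/(a^2 + a - 6)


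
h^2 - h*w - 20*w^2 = (h - 5*w)*(h + 4*w)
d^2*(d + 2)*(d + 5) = d^4 + 7*d^3 + 10*d^2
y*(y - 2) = y^2 - 2*y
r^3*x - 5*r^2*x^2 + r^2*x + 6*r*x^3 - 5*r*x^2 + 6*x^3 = (r - 3*x)*(r - 2*x)*(r*x + x)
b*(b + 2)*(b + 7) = b^3 + 9*b^2 + 14*b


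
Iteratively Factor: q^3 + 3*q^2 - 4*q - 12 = (q + 3)*(q^2 - 4) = (q + 2)*(q + 3)*(q - 2)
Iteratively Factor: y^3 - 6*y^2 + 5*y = (y - 5)*(y^2 - y) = (y - 5)*(y - 1)*(y)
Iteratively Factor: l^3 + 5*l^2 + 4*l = (l)*(l^2 + 5*l + 4) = l*(l + 1)*(l + 4)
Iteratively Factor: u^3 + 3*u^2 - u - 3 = (u + 1)*(u^2 + 2*u - 3) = (u + 1)*(u + 3)*(u - 1)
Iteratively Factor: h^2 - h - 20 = (h + 4)*(h - 5)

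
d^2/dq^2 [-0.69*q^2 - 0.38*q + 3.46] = -1.38000000000000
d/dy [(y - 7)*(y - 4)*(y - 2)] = 3*y^2 - 26*y + 50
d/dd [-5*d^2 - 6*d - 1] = -10*d - 6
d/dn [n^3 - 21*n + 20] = 3*n^2 - 21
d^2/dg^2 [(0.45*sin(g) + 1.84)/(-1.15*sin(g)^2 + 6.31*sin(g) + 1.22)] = (-0.595125000000001*sin(g)^5 - 12.999025*sin(g)^4 + 37.45803*sin(g)^3 - 65.523114*sin(g)^2 - 62.828752*sin(g) + 144.757908)/(-1.15*sin(g)^2 + 6.31*sin(g) + 1.22)^3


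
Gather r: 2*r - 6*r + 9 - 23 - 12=-4*r - 26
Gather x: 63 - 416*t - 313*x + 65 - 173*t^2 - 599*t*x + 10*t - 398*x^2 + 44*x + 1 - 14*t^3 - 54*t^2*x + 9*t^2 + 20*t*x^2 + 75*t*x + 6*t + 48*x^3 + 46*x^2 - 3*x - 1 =-14*t^3 - 164*t^2 - 400*t + 48*x^3 + x^2*(20*t - 352) + x*(-54*t^2 - 524*t - 272) + 128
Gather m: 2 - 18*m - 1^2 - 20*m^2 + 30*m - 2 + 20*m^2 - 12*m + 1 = 0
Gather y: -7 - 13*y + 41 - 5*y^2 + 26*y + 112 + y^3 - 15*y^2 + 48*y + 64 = y^3 - 20*y^2 + 61*y + 210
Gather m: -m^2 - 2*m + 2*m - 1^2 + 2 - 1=-m^2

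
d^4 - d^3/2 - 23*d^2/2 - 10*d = d*(d - 4)*(d + 1)*(d + 5/2)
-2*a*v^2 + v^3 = v^2*(-2*a + v)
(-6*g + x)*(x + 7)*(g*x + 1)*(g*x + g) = -6*g^3*x^3 - 48*g^3*x^2 - 42*g^3*x + g^2*x^4 + 8*g^2*x^3 + g^2*x^2 - 48*g^2*x - 42*g^2 + g*x^3 + 8*g*x^2 + 7*g*x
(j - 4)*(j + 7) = j^2 + 3*j - 28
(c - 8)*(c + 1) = c^2 - 7*c - 8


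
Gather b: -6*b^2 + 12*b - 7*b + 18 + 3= -6*b^2 + 5*b + 21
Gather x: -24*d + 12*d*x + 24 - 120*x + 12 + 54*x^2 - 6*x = -24*d + 54*x^2 + x*(12*d - 126) + 36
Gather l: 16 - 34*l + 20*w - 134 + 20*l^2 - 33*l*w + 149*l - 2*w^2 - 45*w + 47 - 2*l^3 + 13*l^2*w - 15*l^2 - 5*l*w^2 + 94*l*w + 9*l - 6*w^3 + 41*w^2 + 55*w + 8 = -2*l^3 + l^2*(13*w + 5) + l*(-5*w^2 + 61*w + 124) - 6*w^3 + 39*w^2 + 30*w - 63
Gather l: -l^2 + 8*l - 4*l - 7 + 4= -l^2 + 4*l - 3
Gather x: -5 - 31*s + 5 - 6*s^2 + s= -6*s^2 - 30*s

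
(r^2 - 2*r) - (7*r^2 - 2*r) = -6*r^2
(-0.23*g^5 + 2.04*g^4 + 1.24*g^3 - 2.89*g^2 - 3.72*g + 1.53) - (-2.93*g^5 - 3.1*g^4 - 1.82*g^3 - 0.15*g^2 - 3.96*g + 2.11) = 2.7*g^5 + 5.14*g^4 + 3.06*g^3 - 2.74*g^2 + 0.24*g - 0.58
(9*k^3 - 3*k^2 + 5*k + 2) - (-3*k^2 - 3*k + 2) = 9*k^3 + 8*k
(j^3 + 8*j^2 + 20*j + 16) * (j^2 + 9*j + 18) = j^5 + 17*j^4 + 110*j^3 + 340*j^2 + 504*j + 288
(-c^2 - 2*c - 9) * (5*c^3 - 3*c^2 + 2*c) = -5*c^5 - 7*c^4 - 41*c^3 + 23*c^2 - 18*c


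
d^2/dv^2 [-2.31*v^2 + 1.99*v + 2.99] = -4.62000000000000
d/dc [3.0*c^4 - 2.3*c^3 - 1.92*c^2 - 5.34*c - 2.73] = 12.0*c^3 - 6.9*c^2 - 3.84*c - 5.34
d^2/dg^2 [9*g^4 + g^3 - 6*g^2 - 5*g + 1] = 108*g^2 + 6*g - 12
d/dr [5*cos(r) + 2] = -5*sin(r)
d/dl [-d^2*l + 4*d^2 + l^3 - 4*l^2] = -d^2 + 3*l^2 - 8*l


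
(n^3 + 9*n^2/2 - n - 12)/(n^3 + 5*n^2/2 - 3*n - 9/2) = (n^2 + 6*n + 8)/(n^2 + 4*n + 3)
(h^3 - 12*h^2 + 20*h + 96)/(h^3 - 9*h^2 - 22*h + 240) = (h + 2)/(h + 5)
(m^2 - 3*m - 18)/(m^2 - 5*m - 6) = (m + 3)/(m + 1)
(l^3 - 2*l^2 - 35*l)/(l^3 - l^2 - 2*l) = (-l^2 + 2*l + 35)/(-l^2 + l + 2)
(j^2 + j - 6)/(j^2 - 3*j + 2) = (j + 3)/(j - 1)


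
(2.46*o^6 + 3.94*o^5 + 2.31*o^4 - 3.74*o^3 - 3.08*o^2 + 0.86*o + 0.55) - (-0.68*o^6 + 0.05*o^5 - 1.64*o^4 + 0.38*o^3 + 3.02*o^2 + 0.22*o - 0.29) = 3.14*o^6 + 3.89*o^5 + 3.95*o^4 - 4.12*o^3 - 6.1*o^2 + 0.64*o + 0.84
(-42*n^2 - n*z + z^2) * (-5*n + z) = 210*n^3 - 37*n^2*z - 6*n*z^2 + z^3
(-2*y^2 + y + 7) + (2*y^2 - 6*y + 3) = 10 - 5*y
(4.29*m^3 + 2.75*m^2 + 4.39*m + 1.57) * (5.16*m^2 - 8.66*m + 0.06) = 22.1364*m^5 - 22.9614*m^4 - 0.905200000000001*m^3 - 29.7512*m^2 - 13.3328*m + 0.0942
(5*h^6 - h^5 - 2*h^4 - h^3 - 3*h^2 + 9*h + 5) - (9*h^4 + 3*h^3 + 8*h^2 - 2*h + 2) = 5*h^6 - h^5 - 11*h^4 - 4*h^3 - 11*h^2 + 11*h + 3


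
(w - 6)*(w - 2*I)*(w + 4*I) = w^3 - 6*w^2 + 2*I*w^2 + 8*w - 12*I*w - 48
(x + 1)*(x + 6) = x^2 + 7*x + 6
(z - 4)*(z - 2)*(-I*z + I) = -I*z^3 + 7*I*z^2 - 14*I*z + 8*I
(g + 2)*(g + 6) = g^2 + 8*g + 12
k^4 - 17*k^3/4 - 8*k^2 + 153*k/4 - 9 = (k - 4)*(k - 3)*(k - 1/4)*(k + 3)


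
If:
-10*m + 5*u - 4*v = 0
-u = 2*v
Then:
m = -7*v/5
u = -2*v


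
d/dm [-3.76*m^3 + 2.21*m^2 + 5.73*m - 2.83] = -11.28*m^2 + 4.42*m + 5.73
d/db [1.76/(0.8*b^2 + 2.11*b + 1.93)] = (-2.816*b - 3.7136)/(0.8*b^2 + 2.11*b + 1.93)^2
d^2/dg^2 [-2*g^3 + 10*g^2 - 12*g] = 20 - 12*g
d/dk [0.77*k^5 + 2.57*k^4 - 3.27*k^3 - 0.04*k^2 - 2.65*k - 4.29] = 3.85*k^4 + 10.28*k^3 - 9.81*k^2 - 0.08*k - 2.65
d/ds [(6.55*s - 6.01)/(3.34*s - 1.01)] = (44.949386*s - 13.592479)/(3.34*s - 1.01)^3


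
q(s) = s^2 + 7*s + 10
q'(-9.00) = -11.00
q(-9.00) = 28.00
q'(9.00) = 25.00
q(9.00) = 154.00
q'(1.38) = 9.76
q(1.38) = 21.56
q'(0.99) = 8.98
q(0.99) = 17.91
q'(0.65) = 8.30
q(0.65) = 14.97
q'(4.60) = 16.20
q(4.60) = 63.36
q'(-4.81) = -2.62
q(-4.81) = -0.53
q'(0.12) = 7.24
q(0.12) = 10.85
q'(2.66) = 12.32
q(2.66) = 35.70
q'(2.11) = 11.22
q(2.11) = 29.22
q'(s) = 2*s + 7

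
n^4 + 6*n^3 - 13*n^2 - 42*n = n*(n - 3)*(n + 2)*(n + 7)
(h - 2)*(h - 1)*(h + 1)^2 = h^4 - h^3 - 3*h^2 + h + 2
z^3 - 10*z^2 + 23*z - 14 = (z - 7)*(z - 2)*(z - 1)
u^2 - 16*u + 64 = (u - 8)^2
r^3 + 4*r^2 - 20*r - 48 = (r - 4)*(r + 2)*(r + 6)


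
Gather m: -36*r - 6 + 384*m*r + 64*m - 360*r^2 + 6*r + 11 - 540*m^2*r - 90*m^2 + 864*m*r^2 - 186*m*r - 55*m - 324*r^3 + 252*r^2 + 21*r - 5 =m^2*(-540*r - 90) + m*(864*r^2 + 198*r + 9) - 324*r^3 - 108*r^2 - 9*r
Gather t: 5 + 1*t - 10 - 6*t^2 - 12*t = -6*t^2 - 11*t - 5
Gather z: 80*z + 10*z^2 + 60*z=10*z^2 + 140*z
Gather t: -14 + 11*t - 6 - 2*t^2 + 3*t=-2*t^2 + 14*t - 20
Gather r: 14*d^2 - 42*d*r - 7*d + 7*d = 14*d^2 - 42*d*r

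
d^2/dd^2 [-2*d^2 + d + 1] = -4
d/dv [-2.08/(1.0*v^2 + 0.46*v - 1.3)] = (4.16*v + 0.9568)/(1.0*v^2 + 0.46*v - 1.3)^2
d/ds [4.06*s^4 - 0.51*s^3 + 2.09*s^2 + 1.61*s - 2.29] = 16.24*s^3 - 1.53*s^2 + 4.18*s + 1.61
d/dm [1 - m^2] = -2*m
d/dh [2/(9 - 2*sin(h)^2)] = 4*sin(2*h)/(cos(2*h) + 8)^2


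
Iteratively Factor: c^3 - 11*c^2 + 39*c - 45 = (c - 3)*(c^2 - 8*c + 15) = (c - 5)*(c - 3)*(c - 3)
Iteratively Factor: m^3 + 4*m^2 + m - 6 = (m + 2)*(m^2 + 2*m - 3) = (m + 2)*(m + 3)*(m - 1)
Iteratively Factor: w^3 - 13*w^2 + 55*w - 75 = (w - 5)*(w^2 - 8*w + 15) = (w - 5)^2*(w - 3)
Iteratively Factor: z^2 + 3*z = (z + 3)*(z)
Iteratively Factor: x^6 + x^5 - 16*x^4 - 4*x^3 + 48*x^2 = (x)*(x^5 + x^4 - 16*x^3 - 4*x^2 + 48*x) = x*(x - 2)*(x^4 + 3*x^3 - 10*x^2 - 24*x) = x*(x - 2)*(x + 2)*(x^3 + x^2 - 12*x) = x^2*(x - 2)*(x + 2)*(x^2 + x - 12) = x^2*(x - 2)*(x + 2)*(x + 4)*(x - 3)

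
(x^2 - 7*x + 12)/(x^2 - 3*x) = (x - 4)/x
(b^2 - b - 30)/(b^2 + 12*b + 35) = (b - 6)/(b + 7)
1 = 1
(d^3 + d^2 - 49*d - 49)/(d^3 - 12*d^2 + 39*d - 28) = (d^2 + 8*d + 7)/(d^2 - 5*d + 4)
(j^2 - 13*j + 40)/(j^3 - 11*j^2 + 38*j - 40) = (j - 8)/(j^2 - 6*j + 8)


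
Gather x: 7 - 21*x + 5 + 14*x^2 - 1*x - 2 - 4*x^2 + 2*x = 10*x^2 - 20*x + 10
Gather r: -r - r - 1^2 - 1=-2*r - 2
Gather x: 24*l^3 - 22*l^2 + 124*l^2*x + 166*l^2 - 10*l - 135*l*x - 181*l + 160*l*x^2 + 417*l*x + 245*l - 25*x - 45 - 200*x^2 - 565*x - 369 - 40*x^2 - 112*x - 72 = 24*l^3 + 144*l^2 + 54*l + x^2*(160*l - 240) + x*(124*l^2 + 282*l - 702) - 486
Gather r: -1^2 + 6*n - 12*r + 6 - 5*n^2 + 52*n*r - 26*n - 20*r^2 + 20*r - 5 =-5*n^2 - 20*n - 20*r^2 + r*(52*n + 8)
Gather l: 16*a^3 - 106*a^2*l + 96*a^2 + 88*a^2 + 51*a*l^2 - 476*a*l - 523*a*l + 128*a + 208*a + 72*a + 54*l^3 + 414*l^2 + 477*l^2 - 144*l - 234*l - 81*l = 16*a^3 + 184*a^2 + 408*a + 54*l^3 + l^2*(51*a + 891) + l*(-106*a^2 - 999*a - 459)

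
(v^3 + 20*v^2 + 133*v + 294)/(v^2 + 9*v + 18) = (v^2 + 14*v + 49)/(v + 3)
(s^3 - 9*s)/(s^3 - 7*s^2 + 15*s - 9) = s*(s + 3)/(s^2 - 4*s + 3)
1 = 1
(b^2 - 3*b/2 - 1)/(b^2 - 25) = (b^2 - 3*b/2 - 1)/(b^2 - 25)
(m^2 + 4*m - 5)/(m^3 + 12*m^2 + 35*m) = (m - 1)/(m*(m + 7))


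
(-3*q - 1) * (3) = -9*q - 3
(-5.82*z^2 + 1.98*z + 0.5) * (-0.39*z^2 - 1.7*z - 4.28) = 2.2698*z^4 + 9.1218*z^3 + 21.3486*z^2 - 9.3244*z - 2.14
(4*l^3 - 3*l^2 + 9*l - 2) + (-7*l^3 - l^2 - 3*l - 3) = -3*l^3 - 4*l^2 + 6*l - 5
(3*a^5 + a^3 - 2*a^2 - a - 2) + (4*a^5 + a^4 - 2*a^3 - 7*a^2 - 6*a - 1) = 7*a^5 + a^4 - a^3 - 9*a^2 - 7*a - 3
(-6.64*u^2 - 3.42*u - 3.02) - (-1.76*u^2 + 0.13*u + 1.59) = -4.88*u^2 - 3.55*u - 4.61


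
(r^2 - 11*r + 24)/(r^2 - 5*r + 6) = (r - 8)/(r - 2)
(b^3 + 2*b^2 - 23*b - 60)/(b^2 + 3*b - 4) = (b^2 - 2*b - 15)/(b - 1)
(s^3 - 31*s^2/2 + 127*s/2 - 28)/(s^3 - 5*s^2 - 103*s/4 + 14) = 2*(s - 7)/(2*s + 7)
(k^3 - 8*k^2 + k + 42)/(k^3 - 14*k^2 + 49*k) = (k^2 - k - 6)/(k*(k - 7))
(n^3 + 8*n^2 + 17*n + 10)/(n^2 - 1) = (n^2 + 7*n + 10)/(n - 1)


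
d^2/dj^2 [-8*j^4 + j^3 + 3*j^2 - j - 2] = -96*j^2 + 6*j + 6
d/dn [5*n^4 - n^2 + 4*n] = 20*n^3 - 2*n + 4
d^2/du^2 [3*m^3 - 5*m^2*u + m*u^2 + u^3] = 2*m + 6*u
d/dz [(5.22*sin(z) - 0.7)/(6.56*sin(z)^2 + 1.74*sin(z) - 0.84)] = (-34.2432*sin(z)^2 + 9.184*sin(z) - 3.1668)*cos(z)/(43.0336*sin(z)^4 + 22.8288*sin(z)^3 - 7.9932*sin(z)^2 - 2.9232*sin(z) + 0.7056)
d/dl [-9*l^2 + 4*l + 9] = 4 - 18*l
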